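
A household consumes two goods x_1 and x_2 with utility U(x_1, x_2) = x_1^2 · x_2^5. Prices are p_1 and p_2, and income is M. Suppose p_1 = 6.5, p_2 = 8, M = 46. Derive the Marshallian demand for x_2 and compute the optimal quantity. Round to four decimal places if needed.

MU_x_1/MU_x_2 = (2·x_2)/(5·x_1); tangency sets this equal to p_1/p_2.
So 2·p_2·x_2 = 5·p_1·x_1; combined with the budget, a share 2/7 of income goes to x_1.
Demand: x_1*(p_1,p_2,M) = 2/7·M/p_1 and x_2* = 5/7·M/p_2.
At p_1=6.5, p_2=8, M=46: x_2* = 5/7·46/8 = 4.1071.

x_2* = 4.1071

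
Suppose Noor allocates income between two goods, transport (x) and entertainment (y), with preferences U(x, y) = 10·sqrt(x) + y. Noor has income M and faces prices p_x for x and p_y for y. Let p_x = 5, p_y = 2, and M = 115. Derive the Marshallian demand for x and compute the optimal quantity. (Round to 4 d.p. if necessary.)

Utility is quasi-linear in y; the FOC for x is 5/√x = p_x/p_y.
Thus x* = (5·p_y/p_x)² — independent of M — with the rest of income spent on y.
Plugging in: x* = (5·2/5)² = 4.

x* = 4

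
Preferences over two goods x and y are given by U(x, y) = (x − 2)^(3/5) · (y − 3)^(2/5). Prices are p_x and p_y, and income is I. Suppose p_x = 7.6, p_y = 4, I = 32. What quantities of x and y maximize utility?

x* = 2.3789, y* = 3.48

Discretionary income = 32 − 2·7.6 − 3·4 = 4.8; x* = 2 + 0.6·4.8/7.6 = 2.3789; y* = 3 + 0.4·4.8/4 = 3.48.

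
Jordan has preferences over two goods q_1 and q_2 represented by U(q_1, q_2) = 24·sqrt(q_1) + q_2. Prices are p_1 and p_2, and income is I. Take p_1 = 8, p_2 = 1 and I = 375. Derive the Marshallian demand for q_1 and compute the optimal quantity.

MU_q_1 = 12/√q_1, MU_q_2 = 1. Tangency: 12/√q_1 = p_1/p_2.
Thus q_1* = (12·p_2/p_1)² — independent of I — with the rest of income spent on q_2.
Plugging in: q_1* = (12·1/8)² = 2.25.

q_1* = 2.25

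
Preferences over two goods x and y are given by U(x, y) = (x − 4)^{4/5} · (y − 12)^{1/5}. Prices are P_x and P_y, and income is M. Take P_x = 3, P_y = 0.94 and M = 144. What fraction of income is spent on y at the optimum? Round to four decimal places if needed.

share on y = 0.246

After buying the subsistence bundle (4, 12), a share 0.8 of the remaining income goes to x: x* = 4 + 0.8·(M − 4P_x − 12P_y)/P_x.
Discretionary income = 144 − 4·3 − 12·0.94 = 120.72; x* = 4 + 0.8·120.72/3 = 36.192; y* = 12 + 0.2·120.72/0.94 = 37.6851.
Expenditure on y: 0.94·37.6851 = 35.424; share = 0.246.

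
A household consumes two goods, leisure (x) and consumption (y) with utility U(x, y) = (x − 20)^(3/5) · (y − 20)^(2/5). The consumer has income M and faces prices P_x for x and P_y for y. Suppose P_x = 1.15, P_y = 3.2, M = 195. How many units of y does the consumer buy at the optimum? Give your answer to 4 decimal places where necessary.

y* = 33.5

This is Cobb-Douglas in (x−20, y−20): tangency gives 0.6·P_y·(y−20) = 0.4·P_x·(x−20).
Substituting into the budget: x* = 20 + 0.6·(M − 20·P_x − 20·P_y)/P_x, and y* = 20 + 0.4·(…)/P_y.
Discretionary income = 195 − 20·1.15 − 20·3.2 = 108; y* = 20 + 0.4·108/3.2 = 33.5.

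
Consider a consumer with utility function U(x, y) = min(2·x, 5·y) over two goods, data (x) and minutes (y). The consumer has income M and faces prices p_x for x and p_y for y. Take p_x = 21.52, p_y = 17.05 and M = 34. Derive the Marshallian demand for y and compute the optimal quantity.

Leontief preferences: the optimum is at the kink where x/5 = y/2, i.e. y = (2/5)·x.
Budget: p_x·x + p_y·(2/5)·x = M, so (5·p_x + 2·p_y)·x = 5·M.
Demand: x*(p_x,p_y,M) = 5·M/(5·p_x + 2·p_y), y* = 2·M/(5·p_x + 2·p_y).
Here 5·21.52 + 2·17.05 = 141.7, giving y* = 0.4799.

y* = 0.4799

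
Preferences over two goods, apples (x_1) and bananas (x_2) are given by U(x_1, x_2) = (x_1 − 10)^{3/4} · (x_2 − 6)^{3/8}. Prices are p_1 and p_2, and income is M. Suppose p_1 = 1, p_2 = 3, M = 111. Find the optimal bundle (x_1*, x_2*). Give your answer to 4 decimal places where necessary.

x_1* = 65.3333, x_2* = 15.2222

This is Cobb-Douglas in (x_1−10, x_2−6): tangency gives 0.75·p_2·(x_2−6) = 0.375·p_1·(x_1−10).
After buying the subsistence bundle (10, 6), a share 2/3 of the remaining income goes to x_1: x_1* = 10 + 2/3·(M − 10p_1 − 6p_2)/p_1.
Discretionary income = 111 − 10·1 − 6·3 = 83; x_1* = 10 + 2/3·83/1 = 65.3333; x_2* = 6 + 1/3·83/3 = 15.2222.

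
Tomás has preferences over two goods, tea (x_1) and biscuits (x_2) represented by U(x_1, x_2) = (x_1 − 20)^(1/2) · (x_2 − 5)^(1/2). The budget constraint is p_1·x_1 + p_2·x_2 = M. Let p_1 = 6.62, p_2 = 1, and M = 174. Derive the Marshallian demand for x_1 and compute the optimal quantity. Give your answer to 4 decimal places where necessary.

Let x_1' = x_1−20, x_2' = x_2−5. MRS = x_2'/x_1' = p_1/p_2.
After buying the subsistence bundle (20, 5), a share 0.5 of the remaining income goes to x_1: x_1* = 20 + 0.5·(M − 20p_1 − 5p_2)/p_1.
Discretionary income = 174 − 20·6.62 − 5·1 = 36.6; x_1* = 20 + 0.5·36.6/6.62 = 22.7644.

x_1* = 22.7644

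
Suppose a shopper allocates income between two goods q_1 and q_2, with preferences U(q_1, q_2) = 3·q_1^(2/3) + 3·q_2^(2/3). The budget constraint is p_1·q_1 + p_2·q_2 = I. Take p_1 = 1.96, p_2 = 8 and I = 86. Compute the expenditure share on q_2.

MRS = MU_q_1/MU_q_2 = (q_2/q_1)^(1/3). Set equal to p_1/p_2.
Solve for the ratio: q_2/q_1 = [p_1/p_2]^(3).
With the ratio pinned down, the budget gives q_1* = I/(p_1 + p_2·(q_2/q_1)) and q_2* = (q_2/q_1)·q_1*.
Numerically q_2/q_1 = 0.014706, so q_1* = 86/(1.96 + 8·0.014706) = 41.3929 and q_2* = 0.014706·41.3929 = 0.6087.
Expenditure on q_2: 8·0.6087 = 4.8698; share = 0.0566.

share on q_2 = 0.0566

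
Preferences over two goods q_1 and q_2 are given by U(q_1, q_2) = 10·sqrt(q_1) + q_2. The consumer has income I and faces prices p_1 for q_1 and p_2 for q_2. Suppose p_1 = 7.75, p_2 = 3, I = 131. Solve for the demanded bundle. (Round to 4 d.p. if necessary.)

q_1* = 3.7461, q_2* = 33.9892

MU_q_1 = 5/√q_1, MU_q_2 = 1. Tangency: 5/√q_1 = p_1/p_2.
Thus q_1* = (5·p_2/p_1)² — independent of I — with the rest of income spent on q_2.
Plugging in: q_1* = (5·3/7.75)² = 3.7461, q_2* = 33.9892.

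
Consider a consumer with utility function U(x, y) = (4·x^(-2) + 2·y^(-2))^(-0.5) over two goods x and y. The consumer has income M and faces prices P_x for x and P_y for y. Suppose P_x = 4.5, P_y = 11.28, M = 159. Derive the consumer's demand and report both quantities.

x* = 14.3363, y* = 8.3765

MRS = MU_x/MU_y = 2·(y/x)^(3). Set equal to P_x/P_y.
Solve for the ratio: y/x = [(1/2)·P_x/P_y]^(1/3).
With the ratio pinned down, the budget gives x* = M/(P_x + P_y·(y/x)) and y* = (y/x)·x*.
Numerically y/x = 0.584285, so x* = 159/(4.5 + 11.28·0.584285) = 14.3363 and y* = 0.584285·14.3363 = 8.3765.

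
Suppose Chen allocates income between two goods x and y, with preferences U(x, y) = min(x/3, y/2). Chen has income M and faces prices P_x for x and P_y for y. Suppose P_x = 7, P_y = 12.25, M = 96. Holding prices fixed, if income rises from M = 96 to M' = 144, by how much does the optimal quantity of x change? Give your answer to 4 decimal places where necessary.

Leontief preferences: the optimum is at the kink where x/3 = y/2, i.e. y = (2/3)·x.
Budget: P_x·x + P_y·(2/3)·x = M, so (3·P_x + 2·P_y)·x = 3·M.
Demand: x*(P_x,P_y,M) = 3·M/(3·P_x + 2·P_y), y* = 2·M/(3·P_x + 2·P_y).
Here 3·7 + 2·12.25 = 45.5, giving x* = 6.3297.
At M' = 144: x* = 9.4945. Change: 9.4945 − 6.3297 = 3.1648.

Δx* = 3.1648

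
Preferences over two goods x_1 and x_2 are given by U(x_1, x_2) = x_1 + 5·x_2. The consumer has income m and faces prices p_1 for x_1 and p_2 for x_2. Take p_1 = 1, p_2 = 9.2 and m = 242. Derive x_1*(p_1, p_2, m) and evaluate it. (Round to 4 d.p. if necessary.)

Linear utility — the consumer picks whichever good has higher MU/price: 1/1 = 1 vs 5/9.2 = 0.5435.
x_1 gives more utility per dollar, so spend all income on x_1: x_1* = m/p_1, x_2* = 0.
Numerically: x_1* = 242, x_2* = 0.

x_1* = 242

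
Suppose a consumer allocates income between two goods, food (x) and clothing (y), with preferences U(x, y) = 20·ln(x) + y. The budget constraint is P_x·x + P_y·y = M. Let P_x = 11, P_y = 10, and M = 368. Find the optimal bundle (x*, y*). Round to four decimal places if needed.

Set MRS = P_x/P_y: (20/x)/1 = P_x/P_y.
So x*(P_x,P_y) = 20·P_y/P_x, independent of income; and y* = (M − 20·P_y)/P_y.
At the given prices: x* = 20·10/11 = 18.1818, and y* = 16.8.

x* = 18.1818, y* = 16.8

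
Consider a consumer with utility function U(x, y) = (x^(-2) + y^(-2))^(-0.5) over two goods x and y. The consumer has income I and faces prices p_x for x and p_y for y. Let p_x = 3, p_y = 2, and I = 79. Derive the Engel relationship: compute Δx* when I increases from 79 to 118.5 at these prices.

Δx* = 7.4677

From the CES first-order condition, (y/x)^(3) = p_x/p_y.
Hence y/x = (p_x/p_y)^(1/(3)), i.e. raised to the 1/3 power.
Substitute y = (y/x)·x into the budget: x* = I/(p_x + p_y·(y/x)).
Numerically y/x = 1.144714, so x* = 79/(3 + 2·1.144714) = 14.9355.
At I' = 118.5: x* = 22.4032. Change: 22.4032 − 14.9355 = 7.4677.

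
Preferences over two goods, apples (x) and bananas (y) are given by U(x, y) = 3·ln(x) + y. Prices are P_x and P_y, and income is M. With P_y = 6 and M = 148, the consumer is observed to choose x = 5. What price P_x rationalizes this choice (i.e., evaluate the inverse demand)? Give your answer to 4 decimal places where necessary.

MU_x = 3/x, MU_y = 1. Tangency: 3/x = P_x/P_y.
So x*(P_x,P_y) = 3·P_y/P_x, independent of income; and y* = (M − 3·P_y)/P_y.
Set x* = 5 in the demand function and solve for P_x: P_x = 3.6.

P_x = 3.6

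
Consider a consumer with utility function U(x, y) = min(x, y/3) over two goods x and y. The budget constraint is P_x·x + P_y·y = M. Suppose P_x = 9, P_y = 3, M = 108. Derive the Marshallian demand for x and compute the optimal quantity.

Demand: x*(P_x,P_y,M) = M/(P_x + 3·P_y), y* = 3·M/(P_x + 3·P_y).
Here 9 + 3·3 = 18, giving x* = 6.

x* = 6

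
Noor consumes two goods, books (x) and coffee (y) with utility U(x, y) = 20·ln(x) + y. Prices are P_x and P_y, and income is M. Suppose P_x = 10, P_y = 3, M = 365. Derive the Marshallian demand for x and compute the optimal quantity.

x* = 6

Set MRS = P_x/P_y: (20/x)/1 = P_x/P_y.
So x*(P_x,P_y) = 20·P_y/P_x, independent of income; and y* = (M − 20·P_y)/P_y.
At the given prices: x* = 20·3/10 = 6.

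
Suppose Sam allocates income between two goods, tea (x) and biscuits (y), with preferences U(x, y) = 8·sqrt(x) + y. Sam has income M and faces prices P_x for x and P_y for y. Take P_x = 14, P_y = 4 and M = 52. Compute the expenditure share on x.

Plugging in: x* = (4·4/14)² = 1.3061, y* = 8.4286.
Expenditure on x: 14·1.3061 = 18.2857; share = 0.3516.

share on x = 0.3516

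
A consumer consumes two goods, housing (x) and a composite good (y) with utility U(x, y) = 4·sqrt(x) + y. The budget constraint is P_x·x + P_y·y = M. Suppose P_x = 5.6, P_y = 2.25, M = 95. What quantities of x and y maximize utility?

Utility is quasi-linear in y; the FOC for x is 2/√x = P_x/P_y.
Solve: √x = 2·P_y/P_x, so x*(P_x,P_y) = (2·P_y/P_x)², and y* = (M − P_x·x*)/P_y.
Plugging in: x* = (2·2.25/5.6)² = 0.6457, y* = 40.6151.

x* = 0.6457, y* = 40.6151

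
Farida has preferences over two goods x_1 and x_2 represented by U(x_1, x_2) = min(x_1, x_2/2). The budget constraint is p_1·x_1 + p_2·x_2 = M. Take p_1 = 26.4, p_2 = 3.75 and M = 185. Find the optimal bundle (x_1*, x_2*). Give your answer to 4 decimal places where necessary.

With perfect complements, no substitution: consume in ratio x_1:x_2 = 1:2.
Budget: p_1·x_1 + p_2·2·x_1 = M, so (p_1 + 2·p_2)·x_1 = M.
Demand: x_1*(p_1,p_2,M) = M/(p_1 + 2·p_2), x_2* = 2·M/(p_1 + 2·p_2).
Here 26.4 + 2·3.75 = 33.9, giving x_1* = 5.4572 and x_2* = 10.9145.

x_1* = 5.4572, x_2* = 10.9145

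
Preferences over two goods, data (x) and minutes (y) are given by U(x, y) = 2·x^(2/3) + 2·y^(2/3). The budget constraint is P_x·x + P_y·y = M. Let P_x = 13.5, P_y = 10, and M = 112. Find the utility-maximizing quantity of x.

Substitute y = (y/x)·x into the budget: x* = M/(P_x + P_y·(y/x)).
Numerically y/x = 2.460375, so x* = 112/(13.5 + 10·2.460375) = 2.9393.

x* = 2.9393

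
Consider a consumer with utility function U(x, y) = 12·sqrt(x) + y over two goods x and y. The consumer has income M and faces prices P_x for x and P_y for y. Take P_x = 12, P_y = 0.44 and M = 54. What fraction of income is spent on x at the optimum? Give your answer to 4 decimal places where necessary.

share on x = 0.0108

Thus x* = (6·P_y/P_x)² — independent of M — with the rest of income spent on y.
Plugging in: x* = (6·0.44/12)² = 0.0484, y* = 121.4073.
Expenditure on x: 12·0.0484 = 0.5808; share = 0.0108.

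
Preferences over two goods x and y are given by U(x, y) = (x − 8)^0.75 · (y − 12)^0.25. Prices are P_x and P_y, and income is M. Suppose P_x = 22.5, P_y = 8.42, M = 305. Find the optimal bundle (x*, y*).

Let x' = x−8, y' = y−12. MRS = 3·y'/x' = P_x/P_y.
Substituting into the budget: x* = 8 + 0.75·(M − 8·P_x − 12·P_y)/P_x, and y* = 12 + 0.25·(…)/P_y.
Discretionary income = 305 − 8·22.5 − 12·8.42 = 23.96; x* = 8 + 0.75·23.96/22.5 = 8.7987; y* = 12 + 0.25·23.96/8.42 = 12.7114.

x* = 8.7987, y* = 12.7114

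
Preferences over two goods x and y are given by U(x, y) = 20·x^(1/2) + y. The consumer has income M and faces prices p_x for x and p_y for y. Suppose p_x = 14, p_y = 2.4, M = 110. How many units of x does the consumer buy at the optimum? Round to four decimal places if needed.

x* = 2.9388

Utility is quasi-linear in y; the FOC for x is 10/√x = p_x/p_y.
Solve: √x = 10·p_y/p_x, so x*(p_x,p_y) = (10·p_y/p_x)², and y* = (M − p_x·x*)/p_y.
Plugging in: x* = (10·2.4/14)² = 2.9388.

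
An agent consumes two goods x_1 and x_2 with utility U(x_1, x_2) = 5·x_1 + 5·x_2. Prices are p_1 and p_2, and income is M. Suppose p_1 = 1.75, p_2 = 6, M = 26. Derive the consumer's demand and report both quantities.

x_1 gives more utility per dollar, so spend all income on x_1: x_1* = M/p_1, x_2* = 0.
Numerically: x_1* = 14.8571, x_2* = 0.

x_1* = 14.8571, x_2* = 0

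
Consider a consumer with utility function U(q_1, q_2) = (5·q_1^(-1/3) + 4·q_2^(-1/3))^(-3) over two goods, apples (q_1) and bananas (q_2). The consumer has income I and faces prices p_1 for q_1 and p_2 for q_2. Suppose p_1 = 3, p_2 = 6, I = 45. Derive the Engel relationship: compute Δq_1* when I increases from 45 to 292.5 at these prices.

MU_q_1 ∝ 5·q_1^(-4/3), MU_q_2 ∝ 4·q_2^(-4/3), so MRS = (5/4)·(q_2/q_1)^(4/3) = p_1/p_2.
Hence q_2/q_1 = ((4/5)·p_1/p_2)^(1/(4/3)), i.e. raised to the 0.75 power.
With the ratio pinned down, the budget gives q_1* = I/(p_1 + p_2·(q_2/q_1)) and q_2* = (q_2/q_1)·q_1*.
Numerically q_2/q_1 = 0.502973, so q_1* = 45/(3 + 6·0.502973) = 7.4778.
At I' = 292.5: q_1* = 48.6055. Change: 48.6055 − 7.4778 = 41.1277.

Δq_1* = 41.1277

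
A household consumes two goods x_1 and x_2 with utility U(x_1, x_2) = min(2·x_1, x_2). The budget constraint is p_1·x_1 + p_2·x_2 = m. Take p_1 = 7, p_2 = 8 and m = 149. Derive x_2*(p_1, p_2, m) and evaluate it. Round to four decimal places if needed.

x_2* = 12.9565

With perfect complements, no substitution: consume in ratio x_1:x_2 = 1:2.
Budget: p_1·x_1 + p_2·2·x_1 = m, so (p_1 + 2·p_2)·x_1 = m.
Demand: x_1*(p_1,p_2,m) = m/(p_1 + 2·p_2), x_2* = 2·m/(p_1 + 2·p_2).
Here 7 + 2·8 = 23, giving x_2* = 12.9565.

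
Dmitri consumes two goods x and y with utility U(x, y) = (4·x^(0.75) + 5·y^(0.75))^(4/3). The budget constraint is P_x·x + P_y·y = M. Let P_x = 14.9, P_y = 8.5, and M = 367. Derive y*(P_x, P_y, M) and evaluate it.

MU_x ∝ 4·x^(-0.25), MU_y ∝ 5·y^(-0.25), so MRS = (4/5)·(y/x)^(0.25) = P_x/P_y.
Hence y/x = ((5/4)·P_x/P_y)^(1/(0.25)), i.e. raised to the 4 power.
With the ratio pinned down, the budget gives x* = M/(P_x + P_y·(y/x)) and y* = (y/x)·x*.
Numerically y/x = 23.052043, so x* = 367/(14.9 + 8.5·23.052043) = 1.7406 and y* = 23.052043·1.7406 = 40.1252.

y* = 40.1252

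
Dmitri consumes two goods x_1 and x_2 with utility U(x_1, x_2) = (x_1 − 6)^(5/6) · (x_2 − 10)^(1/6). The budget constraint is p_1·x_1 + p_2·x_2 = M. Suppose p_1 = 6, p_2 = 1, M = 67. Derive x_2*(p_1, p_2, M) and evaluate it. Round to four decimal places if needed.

x_2* = 13.5

Let x_1' = x_1−6, x_2' = x_2−10. MRS = 5·x_2'/x_1' = p_1/p_2.
Substituting into the budget: x_1* = 6 + 5/6·(M − 6·p_1 − 10·p_2)/p_1, and x_2* = 10 + 1/6·(…)/p_2.
Discretionary income = 67 − 6·6 − 10·1 = 21; x_2* = 10 + 1/6·21/1 = 13.5.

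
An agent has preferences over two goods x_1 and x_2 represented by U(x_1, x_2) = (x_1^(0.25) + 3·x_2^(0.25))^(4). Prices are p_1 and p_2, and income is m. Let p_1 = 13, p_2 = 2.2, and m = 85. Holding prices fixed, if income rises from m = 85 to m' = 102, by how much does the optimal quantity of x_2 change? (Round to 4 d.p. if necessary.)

From the CES first-order condition, (1/3)·(x_2/x_1)^(0.75) = p_1/p_2.
Solve for the ratio: x_2/x_1 = [3·p_1/p_2]^(4/3).
With the ratio pinned down, the budget gives x_1* = m/(p_1 + p_2·(x_2/x_1)) and x_2* = (x_2/x_1)·x_1*.
Numerically x_2/x_1 = 46.222763, so x_1* = 85/(13 + 2.2·46.222763) = 0.7411 and x_2* = 46.222763·0.7411 = 34.257.
At m' = 102: x_2* = 41.1084. Change: 41.1084 − 34.257 = 6.8514.

Δx_2* = 6.8514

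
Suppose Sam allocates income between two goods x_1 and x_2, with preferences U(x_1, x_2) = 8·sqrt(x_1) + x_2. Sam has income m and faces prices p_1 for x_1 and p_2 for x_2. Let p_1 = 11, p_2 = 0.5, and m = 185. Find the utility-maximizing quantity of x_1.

x_1* = 0.0331

MU_x_1 = 4/√x_1, MU_x_2 = 1. Tangency: 4/√x_1 = p_1/p_2.
Thus x_1* = (4·p_2/p_1)² — independent of m — with the rest of income spent on x_2.
Plugging in: x_1* = (4·0.5/11)² = 0.0331.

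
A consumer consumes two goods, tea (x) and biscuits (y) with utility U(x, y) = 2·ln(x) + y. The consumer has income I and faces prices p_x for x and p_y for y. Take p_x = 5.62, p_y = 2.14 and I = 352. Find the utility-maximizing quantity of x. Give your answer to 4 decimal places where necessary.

Set MRS = p_x/p_y: (2/x)/1 = p_x/p_y.
So x*(p_x,p_y) = 2·p_y/p_x, independent of income; and y* = (I − 2·p_y)/p_y.
At the given prices: x* = 2·2.14/5.62 = 0.7616.

x* = 0.7616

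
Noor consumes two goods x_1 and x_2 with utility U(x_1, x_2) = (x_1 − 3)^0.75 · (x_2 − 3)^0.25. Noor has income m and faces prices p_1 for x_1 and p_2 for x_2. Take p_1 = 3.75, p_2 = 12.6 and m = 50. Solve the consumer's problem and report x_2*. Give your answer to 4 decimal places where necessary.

x_2* = 3.0188

MRS = 3·(x_2−3)/(x_1−3). Tangency with p_1/p_2 gives x_2−3 = (1/3)·(p_1/p_2)·(x_1−3).
Substituting into the budget: x_1* = 3 + 0.75·(m − 3·p_1 − 3·p_2)/p_1, and x_2* = 3 + 0.25·(…)/p_2.
Discretionary income = 50 − 3·3.75 − 3·12.6 = 0.95; x_2* = 3 + 0.25·0.95/12.6 = 3.0188.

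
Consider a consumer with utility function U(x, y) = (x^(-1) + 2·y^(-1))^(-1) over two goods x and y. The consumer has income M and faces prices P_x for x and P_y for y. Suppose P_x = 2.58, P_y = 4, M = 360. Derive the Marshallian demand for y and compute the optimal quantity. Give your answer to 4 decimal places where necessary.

Substitute y = (y/x)·x into the budget: x* = M/(P_x + P_y·(y/x)).
Numerically y/x = 1.135782, so x* = 360/(2.58 + 4·1.135782) = 50.5396 and y* = 1.135782·50.5396 = 57.402.

y* = 57.402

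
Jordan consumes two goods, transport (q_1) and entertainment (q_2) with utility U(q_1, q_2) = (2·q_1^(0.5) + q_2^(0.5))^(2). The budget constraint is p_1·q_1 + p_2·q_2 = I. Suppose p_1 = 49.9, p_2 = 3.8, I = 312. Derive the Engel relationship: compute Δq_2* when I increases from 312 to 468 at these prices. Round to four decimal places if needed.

Δq_2* = 31.4674

From the CES first-order condition, 2·(q_2/q_1)^(0.5) = p_1/p_2.
Solve for the ratio: q_2/q_1 = [(1/2)·p_1/p_2]^(2).
Substitute q_2 = (q_2/q_1)·q_1 into the budget: q_1* = I/(p_1 + p_2·(q_2/q_1)).
Numerically q_2/q_1 = 43.109591, so q_1* = 312/(49.9 + 3.8·43.109591) = 1.4599 and q_2* = 43.109591·1.4599 = 62.9348.
At I' = 468: q_2* = 94.4021. Change: 94.4021 − 62.9348 = 31.4674.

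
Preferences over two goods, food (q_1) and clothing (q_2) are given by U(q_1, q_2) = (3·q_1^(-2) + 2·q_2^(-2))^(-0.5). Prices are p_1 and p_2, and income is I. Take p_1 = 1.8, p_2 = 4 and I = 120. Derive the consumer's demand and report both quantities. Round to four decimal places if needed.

q_1* = 26.7993, q_2* = 17.9403

MU_q_1 ∝ 3·q_1^(-3), MU_q_2 ∝ 2·q_2^(-3), so MRS = (3/2)·(q_2/q_1)^(3) = p_1/p_2.
Hence q_2/q_1 = ((2/3)·p_1/p_2)^(1/(3)), i.e. raised to the 1/3 power.
Substitute q_2 = (q_2/q_1)·q_1 into the budget: q_1* = I/(p_1 + p_2·(q_2/q_1)).
Numerically q_2/q_1 = 0.669433, so q_1* = 120/(1.8 + 4·0.669433) = 26.7993 and q_2* = 0.669433·26.7993 = 17.9403.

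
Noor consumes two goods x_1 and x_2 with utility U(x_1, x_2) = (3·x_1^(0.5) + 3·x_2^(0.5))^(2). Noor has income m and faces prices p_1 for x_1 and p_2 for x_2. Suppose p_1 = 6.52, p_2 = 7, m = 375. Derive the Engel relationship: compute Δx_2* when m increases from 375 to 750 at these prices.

MRS = MU_x_1/MU_x_2 = (x_2/x_1)^(0.5). Set equal to p_1/p_2.
Solve for the ratio: x_2/x_1 = [p_1/p_2]^(2).
With the ratio pinned down, the budget gives x_1* = m/(p_1 + p_2·(x_2/x_1)) and x_2* = (x_2/x_1)·x_1*.
Numerically x_2/x_1 = 0.867559, so x_1* = 375/(6.52 + 7·0.867559) = 29.7787 and x_2* = 0.867559·29.7787 = 25.8347.
At m' = 750: x_2* = 51.6695. Change: 51.6695 − 25.8347 = 25.8347.

Δx_2* = 25.8347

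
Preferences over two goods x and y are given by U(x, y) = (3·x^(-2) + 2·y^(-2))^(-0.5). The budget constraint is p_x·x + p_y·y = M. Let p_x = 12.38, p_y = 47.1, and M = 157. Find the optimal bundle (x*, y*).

MRS = MU_x/MU_y = (3/2)·(y/x)^(3). Set equal to p_x/p_y.
Solve for the ratio: y/x = [(2/3)·p_x/p_y]^(1/3).
Substitute y = (y/x)·x into the budget: x* = M/(p_x + p_y·(y/x)).
Numerically y/x = 0.559589, so x* = 157/(12.38 + 47.1·0.559589) = 4.053 and y* = 0.559589·4.053 = 2.268.

x* = 4.053, y* = 2.268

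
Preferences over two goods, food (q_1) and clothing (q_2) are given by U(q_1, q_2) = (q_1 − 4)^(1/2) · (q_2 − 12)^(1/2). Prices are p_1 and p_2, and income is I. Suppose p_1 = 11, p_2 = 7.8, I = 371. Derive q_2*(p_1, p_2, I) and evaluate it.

q_2* = 26.9615

Discretionary income = 371 − 4·11 − 12·7.8 = 233.4; q_2* = 12 + 0.5·233.4/7.8 = 26.9615.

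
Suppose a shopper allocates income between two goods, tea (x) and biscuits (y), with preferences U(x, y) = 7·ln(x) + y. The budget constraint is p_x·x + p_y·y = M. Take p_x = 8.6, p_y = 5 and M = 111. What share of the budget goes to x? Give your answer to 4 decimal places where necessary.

Set MRS = p_x/p_y: (7/x)/1 = p_x/p_y.
So x*(p_x,p_y) = 7·p_y/p_x, independent of income; and y* = (M − 7·p_y)/p_y.
At the given prices: x* = 7·5/8.6 = 4.0698, and y* = 15.2.
Expenditure on x: 8.6·4.0698 = 35; share = 0.3153.

share on x = 0.3153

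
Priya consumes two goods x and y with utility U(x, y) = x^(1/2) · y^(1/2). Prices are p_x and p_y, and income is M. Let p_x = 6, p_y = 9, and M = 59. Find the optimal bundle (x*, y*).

Tangency: MRS = y/x = p_x/p_y.
So 0.5·p_y·y = 0.5·p_x·x; combined with the budget, a share 0.5 of income goes to x.
Demand: x*(p_x,p_y,M) = 0.5·M/p_x and y* = 0.5·M/p_y.
At p_x=6, p_y=9, M=59: x* = 0.5·59/6 = 4.9167, y* = 3.2778.

x* = 4.9167, y* = 3.2778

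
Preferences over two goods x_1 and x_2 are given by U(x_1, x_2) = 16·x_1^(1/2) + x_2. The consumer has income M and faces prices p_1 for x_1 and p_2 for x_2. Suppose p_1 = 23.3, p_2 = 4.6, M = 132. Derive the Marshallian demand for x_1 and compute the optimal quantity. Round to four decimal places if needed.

Set MRS = p_1/p_2: 8·x_1^(−1/2) = p_1/p_2.
Thus x_1* = (8·p_2/p_1)² — independent of M — with the rest of income spent on x_2.
Plugging in: x_1* = (8·4.6/23.3)² = 2.4945.

x_1* = 2.4945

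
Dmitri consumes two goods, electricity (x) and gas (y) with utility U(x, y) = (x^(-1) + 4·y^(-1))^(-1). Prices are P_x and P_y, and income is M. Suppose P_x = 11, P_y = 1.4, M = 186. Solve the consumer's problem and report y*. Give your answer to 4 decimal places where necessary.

From the CES first-order condition, (1/4)·(y/x)^(2) = P_x/P_y.
Hence y/x = (4·P_x/P_y)^(1/(2)), i.e. raised to the 0.5 power.
Substitute y = (y/x)·x into the budget: x* = M/(P_x + P_y·(y/x)).
Numerically y/x = 5.606119, so x* = 186/(11 + 1.4·5.606119) = 9.8681 and y* = 5.606119·9.8681 = 55.3219.

y* = 55.3219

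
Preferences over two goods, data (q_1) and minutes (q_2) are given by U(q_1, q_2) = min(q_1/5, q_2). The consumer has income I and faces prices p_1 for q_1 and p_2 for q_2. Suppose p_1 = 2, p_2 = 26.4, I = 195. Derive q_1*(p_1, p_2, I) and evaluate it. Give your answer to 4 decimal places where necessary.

q_1* = 26.7857

Leontief preferences: the optimum is at the kink where q_1/5 = q_2/1, i.e. q_2 = (1/5)·q_1.
Budget: p_1·q_1 + p_2·(1/5)·q_1 = I, so (5·p_1 + p_2)·q_1 = 5·I.
Demand: q_1*(p_1,p_2,I) = 5·I/(5·p_1 + p_2), q_2* = I/(5·p_1 + p_2).
Here 5·2 + 26.4 = 36.4, giving q_1* = 26.7857.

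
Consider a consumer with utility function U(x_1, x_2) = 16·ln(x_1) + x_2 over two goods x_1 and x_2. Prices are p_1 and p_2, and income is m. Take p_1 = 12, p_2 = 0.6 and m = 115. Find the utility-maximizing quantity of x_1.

Set MRS = p_1/p_2: (16/x_1)/1 = p_1/p_2.
So x_1*(p_1,p_2) = 16·p_2/p_1, independent of income; and x_2* = (m − 16·p_2)/p_2.
At the given prices: x_1* = 16·0.6/12 = 0.8.

x_1* = 0.8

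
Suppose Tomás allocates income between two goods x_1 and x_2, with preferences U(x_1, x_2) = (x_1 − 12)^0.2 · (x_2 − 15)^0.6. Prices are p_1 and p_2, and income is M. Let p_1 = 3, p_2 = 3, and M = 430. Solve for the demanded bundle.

x_1* = 41.0833, x_2* = 102.25

Let x_1' = x_1−12, x_2' = x_2−15. MRS = (1/3)·x_2'/x_1' = p_1/p_2.
Substituting into the budget: x_1* = 12 + 0.25·(M − 12·p_1 − 15·p_2)/p_1, and x_2* = 15 + 0.75·(…)/p_2.
Discretionary income = 430 − 12·3 − 15·3 = 349; x_1* = 12 + 0.25·349/3 = 41.0833; x_2* = 15 + 0.75·349/3 = 102.25.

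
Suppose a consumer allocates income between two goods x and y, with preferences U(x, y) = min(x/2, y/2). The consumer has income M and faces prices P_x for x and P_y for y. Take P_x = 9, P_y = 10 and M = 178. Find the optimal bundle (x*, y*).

x* = 9.3684, y* = 9.3684

With perfect complements, no substitution: consume in ratio x:y = 2:2.
Budget: P_x·x + P_y·x = M, so (2·P_x + 2·P_y)·x = 2·M.
Demand: x*(P_x,P_y,M) = 2·M/(2·P_x + 2·P_y), y* = 2·M/(2·P_x + 2·P_y).
Here 2·9 + 2·10 = 38, giving x* = 9.3684 and y* = 9.3684.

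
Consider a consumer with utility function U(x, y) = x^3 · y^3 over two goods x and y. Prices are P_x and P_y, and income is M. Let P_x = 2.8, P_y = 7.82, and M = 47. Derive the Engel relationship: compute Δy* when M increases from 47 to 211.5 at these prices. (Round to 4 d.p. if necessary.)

Δy* = 10.5179

The MRS is y/x. Set MRS = P_x/P_y.
So 3·P_y·y = 3·P_x·x; combined with the budget, a share 0.5 of income goes to x.
Demand: x*(P_x,P_y,M) = 0.5·M/P_x and y* = 0.5·M/P_y.
At P_x=2.8, P_y=7.82, M=47: y* = 0.5·47/7.82 = 3.0051.
At M' = 211.5: y* = 13.523. Change: 13.523 − 3.0051 = 10.5179.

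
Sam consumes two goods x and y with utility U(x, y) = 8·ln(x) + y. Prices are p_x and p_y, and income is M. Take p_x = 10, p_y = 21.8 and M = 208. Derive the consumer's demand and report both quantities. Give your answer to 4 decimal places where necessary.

x* = 17.44, y* = 1.5413

Set MRS = p_x/p_y: (8/x)/1 = p_x/p_y.
So x*(p_x,p_y) = 8·p_y/p_x, independent of income; and y* = (M − 8·p_y)/p_y.
At the given prices: x* = 8·21.8/10 = 17.44, and y* = 1.5413.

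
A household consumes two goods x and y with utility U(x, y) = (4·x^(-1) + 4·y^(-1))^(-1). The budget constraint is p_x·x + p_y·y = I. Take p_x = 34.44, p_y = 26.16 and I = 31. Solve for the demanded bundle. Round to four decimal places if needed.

x* = 0.4809, y* = 0.5518

MU_x ∝ 4·x^(-2), MU_y ∝ 4·y^(-2), so MRS = (y/x)^(2) = p_x/p_y.
Hence y/x = (p_x/p_y)^(1/(2)), i.e. raised to the 0.5 power.
Substitute y = (y/x)·x into the budget: x* = I/(p_x + p_y·(y/x)).
Numerically y/x = 1.147394, so x* = 31/(34.44 + 26.16·1.147394) = 0.4809 and y* = 1.147394·0.4809 = 0.5518.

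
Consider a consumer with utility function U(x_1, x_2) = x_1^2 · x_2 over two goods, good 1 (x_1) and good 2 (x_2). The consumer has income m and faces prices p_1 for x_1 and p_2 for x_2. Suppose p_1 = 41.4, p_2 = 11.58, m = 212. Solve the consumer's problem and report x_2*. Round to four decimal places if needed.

x_2* = 6.1025

MU_x_1/MU_x_2 = (2·x_2)/(x_1); tangency sets this equal to p_1/p_2.
So 2·p_2·x_2 = p_1·x_1; combined with the budget, a share 2/3 of income goes to x_1.
Demand: x_1*(p_1,p_2,m) = 2/3·m/p_1 and x_2* = 1/3·m/p_2.
At p_1=41.4, p_2=11.58, m=212: x_2* = 1/3·212/11.58 = 6.1025.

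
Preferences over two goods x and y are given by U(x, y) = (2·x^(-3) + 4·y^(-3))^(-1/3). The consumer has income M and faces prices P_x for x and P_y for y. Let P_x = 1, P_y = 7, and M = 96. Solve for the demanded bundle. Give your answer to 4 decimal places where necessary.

x* = 15.692, y* = 11.4726

MRS = MU_x/MU_y = (1/2)·(y/x)^(4). Set equal to P_x/P_y.
Solve for the ratio: y/x = [2·P_x/P_y]^(0.25).
Substitute y = (y/x)·x into the budget: x* = M/(P_x + P_y·(y/x)).
Numerically y/x = 0.73111, so x* = 96/(1 + 7·0.73111) = 15.692 and y* = 0.73111·15.692 = 11.4726.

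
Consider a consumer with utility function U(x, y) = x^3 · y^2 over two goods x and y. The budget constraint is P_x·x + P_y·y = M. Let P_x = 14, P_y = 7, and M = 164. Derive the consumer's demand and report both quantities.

The MRS is (3/2)·y/x. Set MRS = P_x/P_y.
Rearranging, P_y·y = (2/3)·P_x·x. Substituting into the budget gives P_x·x·(1 + (2/3)) = M.
Demand: x*(P_x,P_y,M) = 0.6·M/P_x and y* = 0.4·M/P_y.
At P_x=14, P_y=7, M=164: x* = 0.6·164/14 = 7.0286, y* = 9.3714.

x* = 7.0286, y* = 9.3714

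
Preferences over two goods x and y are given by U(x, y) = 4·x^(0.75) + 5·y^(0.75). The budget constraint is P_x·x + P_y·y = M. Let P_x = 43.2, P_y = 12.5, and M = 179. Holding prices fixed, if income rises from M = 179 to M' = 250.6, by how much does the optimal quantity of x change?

MU_x ∝ 4·x^(-0.25), MU_y ∝ 5·y^(-0.25), so MRS = (4/5)·(y/x)^(0.25) = P_x/P_y.
Solve for the ratio: y/x = [(5/4)·P_x/P_y]^(4).
With the ratio pinned down, the budget gives x* = M/(P_x + P_y·(y/x)) and y* = (y/x)·x*.
Numerically y/x = 348.285174, so x* = 179/(43.2 + 12.5·348.285174) = 0.0407.
At M' = 250.6: x* = 0.057. Change: 0.057 − 0.0407 = 0.0163.

Δx* = 0.0163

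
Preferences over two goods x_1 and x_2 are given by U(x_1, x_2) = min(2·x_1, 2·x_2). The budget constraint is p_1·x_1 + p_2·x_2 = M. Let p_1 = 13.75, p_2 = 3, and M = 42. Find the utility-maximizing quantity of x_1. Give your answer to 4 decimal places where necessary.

x_1* = 2.5075

Demand: x_1*(p_1,p_2,M) = 2·M/(2·p_1 + 2·p_2), x_2* = 2·M/(2·p_1 + 2·p_2).
Here 2·13.75 + 2·3 = 33.5, giving x_1* = 2.5075.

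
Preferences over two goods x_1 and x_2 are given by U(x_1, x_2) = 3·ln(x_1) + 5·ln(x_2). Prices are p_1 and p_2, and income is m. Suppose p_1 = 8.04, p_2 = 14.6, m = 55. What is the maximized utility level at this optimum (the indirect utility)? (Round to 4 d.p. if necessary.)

V = 7.1078

At p_1=8.04, p_2=14.6, m=55: x_1* = 0.375·55/8.04 = 2.5653, x_2* = 2.3545.
Utility at the optimum: U(2.5653, 2.3545) = 7.1078.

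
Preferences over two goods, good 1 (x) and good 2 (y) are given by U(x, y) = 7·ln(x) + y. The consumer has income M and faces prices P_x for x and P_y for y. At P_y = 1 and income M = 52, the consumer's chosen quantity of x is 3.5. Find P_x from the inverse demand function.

P_x = 2

Set MRS = P_x/P_y: (7/x)/1 = P_x/P_y.
So x*(P_x,P_y) = 7·P_y/P_x, independent of income; and y* = (M − 7·P_y)/P_y.
Set x* = 3.5 in the demand function and solve for P_x: P_x = 2.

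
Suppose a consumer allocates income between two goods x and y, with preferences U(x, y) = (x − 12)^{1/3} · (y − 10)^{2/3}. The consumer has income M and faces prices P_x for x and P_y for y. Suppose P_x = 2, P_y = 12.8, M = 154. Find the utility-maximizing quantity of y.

y* = 10.1042

Substituting into the budget: x* = 12 + 1/3·(M − 12·P_x − 10·P_y)/P_x, and y* = 10 + 2/3·(…)/P_y.
Discretionary income = 154 − 12·2 − 10·12.8 = 2; y* = 10 + 2/3·2/12.8 = 10.1042.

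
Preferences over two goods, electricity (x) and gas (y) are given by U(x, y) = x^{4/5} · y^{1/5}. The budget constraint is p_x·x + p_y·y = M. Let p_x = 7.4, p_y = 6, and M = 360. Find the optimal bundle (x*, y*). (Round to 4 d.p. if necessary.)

x* = 38.9189, y* = 12

MU_x/MU_y = (0.8·y)/(0.2·x); tangency sets this equal to p_x/p_y.
Rearranging, p_y·y = (1/4)·p_x·x. Substituting into the budget gives p_x·x·(1 + (1/4)) = M.
Demand: x*(p_x,p_y,M) = 0.8·M/p_x and y* = 0.2·M/p_y.
At p_x=7.4, p_y=6, M=360: x* = 0.8·360/7.4 = 38.9189, y* = 12.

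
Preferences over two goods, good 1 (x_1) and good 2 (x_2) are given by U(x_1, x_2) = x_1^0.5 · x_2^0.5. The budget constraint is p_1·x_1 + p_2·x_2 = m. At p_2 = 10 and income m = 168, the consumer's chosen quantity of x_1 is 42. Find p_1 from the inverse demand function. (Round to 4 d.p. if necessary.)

The MRS is x_2/x_1. Set MRS = p_1/p_2.
Rearranging, p_2·x_2 = p_1·x_1. Substituting into the budget gives p_1·x_1·(1 + 1) = m.
Demand: x_1*(p_1,p_2,m) = 0.5·m/p_1 and x_2* = 0.5·m/p_2.
Set x_1* = 42 in the demand function and solve for p_1: p_1 = 2.

p_1 = 2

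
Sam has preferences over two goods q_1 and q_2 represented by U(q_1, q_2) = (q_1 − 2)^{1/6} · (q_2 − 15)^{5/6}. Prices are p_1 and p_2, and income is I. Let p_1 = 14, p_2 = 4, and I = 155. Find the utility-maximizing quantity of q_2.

MRS = (1/5)·(q_2−15)/(q_1−2). Tangency with p_1/p_2 gives q_2−15 = 5·(p_1/p_2)·(q_1−2).
After buying the subsistence bundle (2, 15), a share 1/6 of the remaining income goes to q_1: q_1* = 2 + 1/6·(I − 2p_1 − 15p_2)/p_1.
Discretionary income = 155 − 2·14 − 15·4 = 67; q_2* = 15 + 5/6·67/4 = 28.9583.

q_2* = 28.9583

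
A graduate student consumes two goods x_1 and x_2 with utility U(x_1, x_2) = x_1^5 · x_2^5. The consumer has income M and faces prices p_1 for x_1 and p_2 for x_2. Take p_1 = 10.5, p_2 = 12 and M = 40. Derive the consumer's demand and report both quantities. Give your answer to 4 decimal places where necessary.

Tangency: MRS = x_2/x_1 = p_1/p_2.
Rearranging, p_2·x_2 = p_1·x_1. Substituting into the budget gives p_1·x_1·(1 + 1) = M.
Demand: x_1*(p_1,p_2,M) = 0.5·M/p_1 and x_2* = 0.5·M/p_2.
At p_1=10.5, p_2=12, M=40: x_1* = 0.5·40/10.5 = 1.9048, x_2* = 1.6667.

x_1* = 1.9048, x_2* = 1.6667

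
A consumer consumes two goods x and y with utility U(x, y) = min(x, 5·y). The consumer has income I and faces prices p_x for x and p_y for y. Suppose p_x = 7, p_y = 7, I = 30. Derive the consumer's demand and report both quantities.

Leontief preferences: the optimum is at the kink where x/5 = y/1, i.e. y = (1/5)·x.
Budget: p_x·x + p_y·(1/5)·x = I, so (5·p_x + p_y)·x = 5·I.
Demand: x*(p_x,p_y,I) = 5·I/(5·p_x + p_y), y* = I/(5·p_x + p_y).
Here 5·7 + 7 = 42, giving x* = 3.5714 and y* = 0.7143.

x* = 3.5714, y* = 0.7143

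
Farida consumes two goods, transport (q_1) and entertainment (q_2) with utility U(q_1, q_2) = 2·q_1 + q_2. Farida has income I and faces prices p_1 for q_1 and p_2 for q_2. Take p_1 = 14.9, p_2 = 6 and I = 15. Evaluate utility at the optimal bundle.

V = 2.5

Linear utility — the consumer picks whichever good has higher MU/price: 2/14.9 = 0.1342 vs 1/6 = 0.1667.
q_2 gives more utility per dollar, so spend all income on q_2: q_2* = I/p_2, q_1* = 0.
Numerically: q_1* = 0, q_2* = 2.5.
Utility at the optimum: U(0, 2.5) = 2.5.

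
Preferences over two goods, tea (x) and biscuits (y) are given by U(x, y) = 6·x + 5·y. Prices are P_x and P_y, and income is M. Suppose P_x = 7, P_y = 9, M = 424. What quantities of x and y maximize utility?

x* = 60.5714, y* = 0

Perfect substitutes: compare marginal utility per dollar. 6/P_x vs 5/P_y → 0.8571 vs 0.5556.
x gives more utility per dollar, so spend all income on x: x* = M/P_x, y* = 0.
Numerically: x* = 60.5714, y* = 0.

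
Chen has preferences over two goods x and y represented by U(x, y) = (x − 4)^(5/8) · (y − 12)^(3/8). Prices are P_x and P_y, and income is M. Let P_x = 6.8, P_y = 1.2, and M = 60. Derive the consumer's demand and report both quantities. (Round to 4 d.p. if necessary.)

x* = 5.6912, y* = 17.75

This is Cobb-Douglas in (x−4, y−12): tangency gives 0.625·P_y·(y−12) = 0.375·P_x·(x−4).
Substituting into the budget: x* = 4 + 0.625·(M − 4·P_x − 12·P_y)/P_x, and y* = 12 + 0.375·(…)/P_y.
Discretionary income = 60 − 4·6.8 − 12·1.2 = 18.4; x* = 4 + 0.625·18.4/6.8 = 5.6912; y* = 12 + 0.375·18.4/1.2 = 17.75.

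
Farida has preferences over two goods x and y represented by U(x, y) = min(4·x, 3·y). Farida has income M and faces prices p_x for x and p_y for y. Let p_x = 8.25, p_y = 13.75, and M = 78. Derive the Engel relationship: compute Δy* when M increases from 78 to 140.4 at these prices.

Leontief preferences: the optimum is at the kink where x/3 = y/4, i.e. y = (4/3)·x.
Budget: p_x·x + p_y·(4/3)·x = M, so (3·p_x + 4·p_y)·x = 3·M.
Demand: x*(p_x,p_y,M) = 3·M/(3·p_x + 4·p_y), y* = 4·M/(3·p_x + 4·p_y).
Here 3·8.25 + 4·13.75 = 79.75, giving y* = 3.9122.
At M' = 140.4: y* = 7.042. Change: 7.042 − 3.9122 = 3.1298.

Δy* = 3.1298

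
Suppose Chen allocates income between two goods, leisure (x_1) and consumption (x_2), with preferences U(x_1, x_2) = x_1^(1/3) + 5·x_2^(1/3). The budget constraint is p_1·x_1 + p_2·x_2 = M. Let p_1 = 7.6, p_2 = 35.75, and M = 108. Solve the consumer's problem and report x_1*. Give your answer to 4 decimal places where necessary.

x_1* = 2.3088

From the CES first-order condition, (1/5)·(x_2/x_1)^(2/3) = p_1/p_2.
Hence x_2/x_1 = (5·p_1/p_2)^(1/(2/3)), i.e. raised to the 1.5 power.
Substitute x_2 = (x_2/x_1)·x_1 into the budget: x_1* = M/(p_1 + p_2·(x_2/x_1)).
Numerically x_2/x_1 = 1.095876, so x_1* = 108/(7.6 + 35.75·1.095876) = 2.3088.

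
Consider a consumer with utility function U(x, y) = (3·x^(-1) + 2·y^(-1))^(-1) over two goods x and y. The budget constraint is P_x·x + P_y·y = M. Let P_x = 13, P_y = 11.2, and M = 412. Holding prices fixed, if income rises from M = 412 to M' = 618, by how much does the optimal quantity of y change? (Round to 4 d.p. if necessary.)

Δy* = 7.9297

From the CES first-order condition, (3/2)·(y/x)^(2) = P_x/P_y.
Solve for the ratio: y/x = [(2/3)·P_x/P_y]^(0.5).
With the ratio pinned down, the budget gives x* = M/(P_x + P_y·(y/x)) and y* = (y/x)·x*.
Numerically y/x = 0.879664, so x* = 412/(13 + 11.2·0.879664) = 18.0289 and y* = 0.879664·18.0289 = 15.8594.
At M' = 618: y* = 23.789. Change: 23.789 − 15.8594 = 7.9297.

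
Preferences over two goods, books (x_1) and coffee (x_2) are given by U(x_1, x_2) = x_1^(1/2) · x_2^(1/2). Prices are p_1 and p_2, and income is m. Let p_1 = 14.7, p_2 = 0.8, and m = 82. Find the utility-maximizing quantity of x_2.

x_2* = 51.25

MU_x_1/MU_x_2 = (0.5·x_2)/(0.5·x_1); tangency sets this equal to p_1/p_2.
So 0.5·p_2·x_2 = 0.5·p_1·x_1; combined with the budget, a share 0.5 of income goes to x_1.
Demand: x_1*(p_1,p_2,m) = 0.5·m/p_1 and x_2* = 0.5·m/p_2.
At p_1=14.7, p_2=0.8, m=82: x_2* = 0.5·82/0.8 = 51.25.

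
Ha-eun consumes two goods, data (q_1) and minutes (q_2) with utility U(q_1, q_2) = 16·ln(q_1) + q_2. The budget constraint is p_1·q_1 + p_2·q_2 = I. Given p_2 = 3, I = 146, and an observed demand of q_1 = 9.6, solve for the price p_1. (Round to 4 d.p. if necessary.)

Set MRS = p_1/p_2: (16/q_1)/1 = p_1/p_2.
So q_1*(p_1,p_2) = 16·p_2/p_1, independent of income; and q_2* = (I − 16·p_2)/p_2.
Set q_1* = 9.6 in the demand function and solve for p_1: p_1 = 5.

p_1 = 5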